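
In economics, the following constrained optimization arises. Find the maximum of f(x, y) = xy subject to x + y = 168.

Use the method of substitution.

Substitute y = 168 - x into f(x,y) = xy:
g(x) = x(168 - x) = 168x - x^2
g'(x) = 168 - 2x = 0  =>  x = 84
y = 168 - 84 = 84
Maximum value = 84 * 84 = 7056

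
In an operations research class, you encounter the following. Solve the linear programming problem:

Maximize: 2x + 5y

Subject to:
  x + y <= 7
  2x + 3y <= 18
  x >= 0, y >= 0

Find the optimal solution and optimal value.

Feasible vertices: (0, 0), (0, 6), (3, 4), (7, 0)
Objective 2x + 5y at each:
  (0, 0): 0
  (0, 6): 30
  (3, 4): 26
  (7, 0): 14
Maximum is 30 at (0, 6).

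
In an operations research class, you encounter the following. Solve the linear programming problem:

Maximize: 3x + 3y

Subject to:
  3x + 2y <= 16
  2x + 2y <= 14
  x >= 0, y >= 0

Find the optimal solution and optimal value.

Feasible vertices: (0, 0), (0, 7), (2, 5), (16/3, 0)
Objective 3x + 3y at each:
  (0, 0): 0
  (0, 7): 21
  (2, 5): 21
  (16/3, 0): 16
Maximum is 21 at (0, 7).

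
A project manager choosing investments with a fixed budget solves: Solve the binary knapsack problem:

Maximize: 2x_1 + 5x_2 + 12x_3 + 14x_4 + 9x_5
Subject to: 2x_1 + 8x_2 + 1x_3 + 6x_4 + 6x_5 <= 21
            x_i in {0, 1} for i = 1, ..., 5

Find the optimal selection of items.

Items: item 1 (v=2, w=2), item 2 (v=5, w=8), item 3 (v=12, w=1), item 4 (v=14, w=6), item 5 (v=9, w=6)
Capacity: 21
Checking all 32 subsets (w = total weight, v = total value):
  {}: w = 0, v = 0
  {1}: w = 2, v = 2
  {2}: w = 8, v = 5
  {3}: w = 1, v = 12
  {4}: w = 6, v = 14
  {5}: w = 6, v = 9
  {1, 2}: w = 10, v = 7
  {1, 3}: w = 3, v = 14
  {1, 4}: w = 8, v = 16
  {1, 5}: w = 8, v = 11
  {2, 3}: w = 9, v = 17
  {2, 4}: w = 14, v = 19
  {2, 5}: w = 14, v = 14
  {3, 4}: w = 7, v = 26
  {3, 5}: w = 7, v = 21
  {4, 5}: w = 12, v = 23
  {1, 2, 3}: w = 11, v = 19
  {1, 2, 4}: w = 16, v = 21
  {1, 2, 5}: w = 16, v = 16
  {1, 3, 4}: w = 9, v = 28
  {1, 3, 5}: w = 9, v = 23
  {1, 4, 5}: w = 14, v = 25
  {2, 3, 4}: w = 15, v = 31
  {2, 3, 5}: w = 15, v = 26
  {2, 4, 5}: w = 20, v = 28
  {3, 4, 5}: w = 13, v = 35
  {1, 2, 3, 4}: w = 17, v = 33
  {1, 2, 3, 5}: w = 17, v = 28
  {1, 2, 4, 5}: w = 22 > 21, infeasible
  {1, 3, 4, 5}: w = 15, v = 37
  {2, 3, 4, 5}: w = 21, v = 40
  {1, 2, 3, 4, 5}: w = 23 > 21, infeasible
Best feasible subset: items [2, 3, 4, 5]
Total weight: 21 <= 21, total value: 40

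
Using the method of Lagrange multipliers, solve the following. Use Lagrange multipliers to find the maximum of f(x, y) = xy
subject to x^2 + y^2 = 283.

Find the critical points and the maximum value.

Lagrange conditions: y = 2*lambda*x and x = 2*lambda*y
If x = 0 then y = 0, violating the constraint, so x, y != 0.
Dividing: y/x = x/y => x^2 = y^2 => y = x or y = -x
Constraint: 2x^2 = 283 => x^2 = 283/2 => x = +/-sqrt(283/2)
Critical points: (sqrt(283/2), sqrt(283/2)), (-sqrt(283/2), -sqrt(283/2)), (sqrt(283/2), -sqrt(283/2)), (-sqrt(283/2), sqrt(283/2))
  y = x:  xy = x^2 = 283/2  at (sqrt(283/2), sqrt(283/2)) and (-sqrt(283/2), -sqrt(283/2))
  y = -x: xy = -x^2 = -283/2 at (sqrt(283/2), -sqrt(283/2)) and (-sqrt(283/2), sqrt(283/2))
Maximum xy = 283/2 at (sqrt(283/2), sqrt(283/2)) and (-sqrt(283/2), -sqrt(283/2))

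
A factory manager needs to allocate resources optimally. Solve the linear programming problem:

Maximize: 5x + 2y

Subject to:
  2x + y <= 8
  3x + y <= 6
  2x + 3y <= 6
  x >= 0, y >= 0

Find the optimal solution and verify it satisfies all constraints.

Feasible vertices: (0, 0), (0, 2), (12/7, 6/7), (2, 0)
Objective 5x + 2y at each vertex:
  (0, 0): 0
  (0, 2): 4
  (12/7, 6/7): 72/7
  (2, 0): 10
Maximum is 72/7 at (12/7, 6/7).
Verify constraints at (x, y) = (12/7, 6/7):
  2*(12/7) + 1*(6/7) = 30/7 <= 8
  3*(12/7) + 1*(6/7) = 6 <= 6 (active)
  2*(12/7) + 3*(6/7) = 6 <= 6 (active)
  x = 12/7 >= 0, y = 6/7 >= 0. All constraints satisfied.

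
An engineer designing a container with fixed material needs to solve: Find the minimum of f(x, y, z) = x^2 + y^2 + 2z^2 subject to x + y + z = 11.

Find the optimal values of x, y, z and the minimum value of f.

Using Lagrange multipliers on f = x^2 + y^2 + 2z^2 with constraint x + y + z = 11:
Conditions: 2*1*x = lambda, 2*1*y = lambda, 2*2*z = lambda
So x = lambda/2, y = lambda/2, z = lambda/4
Substituting into constraint: lambda * (5/4) = 11
lambda = 44/5
x = 22/5, y = 22/5, z = 11/5
Minimum value = 242/5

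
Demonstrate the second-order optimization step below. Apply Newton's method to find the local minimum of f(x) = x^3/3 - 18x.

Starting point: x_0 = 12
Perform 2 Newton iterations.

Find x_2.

f(x) = x^3/3 - 18x
f'(x) = x^2 - 18, f''(x) = 2x
Newton update: x_{n+1} = x_n - (x_n^2 - 18)/(2*x_n)
Step 1: x_0 = 12, f'=126, f''=24, x_1 = 27/4
Step 2: x_1 = 27/4, f'=441/16, f''=27/2, x_2 = 113/24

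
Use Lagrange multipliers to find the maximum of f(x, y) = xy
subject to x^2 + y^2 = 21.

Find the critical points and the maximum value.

Lagrange conditions: y = 2*lambda*x and x = 2*lambda*y
If x = 0 then y = 0, violating the constraint, so x, y != 0.
Dividing: y/x = x/y => x^2 = y^2 => y = x or y = -x
Constraint: 2x^2 = 21 => x^2 = 21/2 => x = +/-sqrt(21/2)
Critical points: (sqrt(21/2), sqrt(21/2)), (-sqrt(21/2), -sqrt(21/2)), (sqrt(21/2), -sqrt(21/2)), (-sqrt(21/2), sqrt(21/2))
  y = x:  xy = x^2 = 21/2  at (sqrt(21/2), sqrt(21/2)) and (-sqrt(21/2), -sqrt(21/2))
  y = -x: xy = -x^2 = -21/2 at (sqrt(21/2), -sqrt(21/2)) and (-sqrt(21/2), sqrt(21/2))
Maximum xy = 21/2 at (sqrt(21/2), sqrt(21/2)) and (-sqrt(21/2), -sqrt(21/2))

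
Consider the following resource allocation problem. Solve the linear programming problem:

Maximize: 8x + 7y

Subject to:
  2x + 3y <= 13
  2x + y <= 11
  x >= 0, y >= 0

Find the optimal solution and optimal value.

Feasible vertices: (0, 0), (0, 13/3), (5, 1), (11/2, 0)
Objective 8x + 7y at each:
  (0, 0): 0
  (0, 13/3): 91/3
  (5, 1): 47
  (11/2, 0): 44
Maximum is 47 at (5, 1).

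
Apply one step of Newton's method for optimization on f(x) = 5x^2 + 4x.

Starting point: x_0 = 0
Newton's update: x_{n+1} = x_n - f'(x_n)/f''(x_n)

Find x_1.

f(x) = 5x^2 + 4x
f'(x) = 10x + (4), f''(x) = 10
Newton step: x_1 = x_0 - f'(x_0)/f''(x_0)
f'(0) = 4
x_1 = 0 - 4/10 = -2/5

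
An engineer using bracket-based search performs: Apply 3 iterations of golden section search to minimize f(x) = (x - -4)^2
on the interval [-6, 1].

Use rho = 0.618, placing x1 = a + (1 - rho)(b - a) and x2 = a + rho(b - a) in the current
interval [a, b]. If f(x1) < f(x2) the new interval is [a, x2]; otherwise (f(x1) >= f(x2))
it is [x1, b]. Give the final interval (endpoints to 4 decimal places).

Golden section search for min of f(x) = (x - -4)^2 on [-6, 1].
Each step: x1 = a + (1 - rho)(b - a), x2 = a + rho(b - a); if f(x1) < f(x2) keep [a, x2], otherwise keep [x1, b].
Step 1: [-6.0000, 1.0000], x1=-3.3260 (f=0.4543), x2=-1.6740 (f=5.4103); f(x1) < f(x2) => keep [-6.0000, -1.6740]
Step 2: [-6.0000, -1.6740], x1=-4.3475 (f=0.1207), x2=-3.3265 (f=0.4536); f(x1) < f(x2) => keep [-6.0000, -3.3265]
Step 3: [-6.0000, -3.3265], x1=-4.9787 (f=0.9579), x2=-4.3478 (f=0.1210); f(x1) > f(x2) => keep [-4.9787, -3.3265]
Final interval: [-4.9787, -3.3265]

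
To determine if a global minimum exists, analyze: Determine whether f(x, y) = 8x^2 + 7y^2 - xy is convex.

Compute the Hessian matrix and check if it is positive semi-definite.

f(x,y) = 8x^2 + 7y^2 - xy
Hessian H = [[16, -1], [-1, 14]]
trace(H) = 30, det(H) = 223
Eigenvalues: (30 +/- sqrt(8)) / 2 = 16.41, 13.59
Since both eigenvalues > 0, f is convex.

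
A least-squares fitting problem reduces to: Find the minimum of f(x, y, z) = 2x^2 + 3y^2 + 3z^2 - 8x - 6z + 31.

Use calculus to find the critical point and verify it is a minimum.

f(x,y,z) = 2x^2 + 3y^2 + 3z^2 - 8x - 6z + 31
df/dx = 4x + (-8) = 0 => x = 2
df/dy = 6y + (0) = 0 => y = 0
df/dz = 6z + (-6) = 0 => z = 1
f(2,0,1) = 2*(2)^2 + 3*(0)^2 + 3*(1)^2 + -8*(2) + -6*(1) + 31 = 20
Hessian is diagonal with entries 4, 6, 6 > 0, confirmed minimum.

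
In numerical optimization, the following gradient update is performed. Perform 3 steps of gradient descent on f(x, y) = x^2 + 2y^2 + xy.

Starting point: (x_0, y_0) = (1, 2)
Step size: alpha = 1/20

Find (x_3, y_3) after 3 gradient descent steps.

f(x,y) = x^2 + 2y^2 + xy
grad_x = 2x + 1y, grad_y = 4y + 1x
Step 1: grad = (4, 9), (4/5, 31/20)
Step 2: grad = (63/20, 7), (257/400, 6/5)
Step 3: grad = (497/200, 2177/400), (2073/4000, 7423/8000)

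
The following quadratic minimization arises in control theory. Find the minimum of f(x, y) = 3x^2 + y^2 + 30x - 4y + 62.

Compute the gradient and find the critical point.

f(x,y) = 3x^2 + y^2 + 30x - 4y + 62
df/dx = 6x + (30) = 0  =>  x = -5
df/dy = 2y + (-4) = 0  =>  y = 2
f(-5, 2) = 3*(-5)^2 + 1*(2)^2 + 30*(-5) + -4*(2) + 62 = -17
Hessian is diagonal with entries 6, 2 > 0, so this is a minimum.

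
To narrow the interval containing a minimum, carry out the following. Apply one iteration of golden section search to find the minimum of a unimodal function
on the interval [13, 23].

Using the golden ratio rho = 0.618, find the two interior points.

Golden section search on [13, 23].
Golden ratio rho = 0.618 (approx).
Interior points:
  x_1 = 13 + (1-0.618)*10 = 16.8200
  x_2 = 13 + 0.618*10 = 19.1800
Compare f(x_1) and f(x_2) to determine which subinterval to keep.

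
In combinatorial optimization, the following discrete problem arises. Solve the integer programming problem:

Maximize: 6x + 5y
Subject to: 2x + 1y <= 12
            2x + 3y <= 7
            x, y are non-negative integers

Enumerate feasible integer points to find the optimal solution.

Constraint 1: 2x + 1y <= 12
Constraint 2: 2x + 3y <= 7
Feasible x range (need y >= 0): 0 <= x <= min(12/2, 7/2) => x in {0, ..., 3}.
Enumerate feasible integer points row by row (the coefficient of y is 5 > 0, so for each x the largest feasible y gives the best value):
  x = 0: y <= min((12 - 2*0)/1, (7 - 2*0)/3) => y in {0, ..., 2}; best 6*0 + 5*2 = 10
  x = 1: y <= min((12 - 2*1)/1, (7 - 2*1)/3) => y in {0, ..., 1}; best 6*1 + 5*1 = 11
  x = 2: y <= min((12 - 2*2)/1, (7 - 2*2)/3) => y in {0, ..., 1}; best 6*2 + 5*1 = 17
  x = 3: y <= min((12 - 2*3)/1, (7 - 2*3)/3) => y in {0}; best 6*3 + 5*0 = 18
The maximum 6x + 5y = 18 is achieved at x = 3, y = 0.
Check: 2*3 + 1*0 = 6 <= 12 and 2*3 + 3*0 = 6 <= 7.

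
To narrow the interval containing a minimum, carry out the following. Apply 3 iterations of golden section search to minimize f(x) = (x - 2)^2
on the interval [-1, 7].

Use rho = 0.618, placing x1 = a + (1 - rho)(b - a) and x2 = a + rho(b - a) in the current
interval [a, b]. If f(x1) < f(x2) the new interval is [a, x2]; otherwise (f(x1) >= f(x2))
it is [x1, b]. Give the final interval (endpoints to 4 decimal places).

Golden section search for min of f(x) = (x - 2)^2 on [-1, 7].
Each step: x1 = a + (1 - rho)(b - a), x2 = a + rho(b - a); if f(x1) < f(x2) keep [a, x2], otherwise keep [x1, b].
Step 1: [-1.0000, 7.0000], x1=2.0560 (f=0.0031), x2=3.9440 (f=3.7791); f(x1) < f(x2) => keep [-1.0000, 3.9440]
Step 2: [-1.0000, 3.9440], x1=0.8886 (f=1.2352), x2=2.0554 (f=0.0031); f(x1) > f(x2) => keep [0.8886, 3.9440]
Step 3: [0.8886, 3.9440], x1=2.0558 (f=0.0031), x2=2.7768 (f=0.6035); f(x1) < f(x2) => keep [0.8886, 2.7768]
Final interval: [0.8886, 2.7768]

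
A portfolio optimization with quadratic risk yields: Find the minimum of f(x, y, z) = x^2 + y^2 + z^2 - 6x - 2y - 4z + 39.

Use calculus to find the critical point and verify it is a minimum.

f(x,y,z) = x^2 + y^2 + z^2 - 6x - 2y - 4z + 39
df/dx = 2x + (-6) = 0 => x = 3
df/dy = 2y + (-2) = 0 => y = 1
df/dz = 2z + (-4) = 0 => z = 2
f(3,1,2) = 1*(3)^2 + 1*(1)^2 + 1*(2)^2 + -6*(3) + -2*(1) + -4*(2) + 39 = 25
Hessian is diagonal with entries 2, 2, 2 > 0, confirmed minimum.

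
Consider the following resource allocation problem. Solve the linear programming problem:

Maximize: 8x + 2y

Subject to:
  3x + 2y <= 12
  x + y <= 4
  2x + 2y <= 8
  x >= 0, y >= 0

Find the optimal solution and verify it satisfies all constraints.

Feasible vertices: (0, 0), (0, 4), (4, 0)
Objective 8x + 2y at each vertex:
  (0, 0): 0
  (0, 4): 8
  (4, 0): 32
Maximum is 32 at (4, 0).
Verify constraints at (x, y) = (4, 0):
  3*4 + 2*0 = 12 <= 12 (active)
  1*4 + 1*0 = 4 <= 4 (active)
  2*4 + 2*0 = 8 <= 8 (active)
  x = 4 >= 0, y = 0 >= 0. All constraints satisfied.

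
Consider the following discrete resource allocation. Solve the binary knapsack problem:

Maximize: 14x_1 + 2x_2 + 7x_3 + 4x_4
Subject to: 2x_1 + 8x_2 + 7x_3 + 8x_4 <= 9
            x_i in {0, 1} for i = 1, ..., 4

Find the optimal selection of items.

Items: item 1 (v=14, w=2), item 2 (v=2, w=8), item 3 (v=7, w=7), item 4 (v=4, w=8)
Capacity: 9
Checking all 16 subsets (w = total weight, v = total value):
  {}: w = 0, v = 0
  {1}: w = 2, v = 14
  {2}: w = 8, v = 2
  {3}: w = 7, v = 7
  {4}: w = 8, v = 4
  {1, 2}: w = 10 > 9, infeasible
  {1, 3}: w = 9, v = 21
  {1, 4}: w = 10 > 9, infeasible
  {2, 3}: w = 15 > 9, infeasible
  {2, 4}: w = 16 > 9, infeasible
  {3, 4}: w = 15 > 9, infeasible
  {1, 2, 3}: w = 17 > 9, infeasible
  {1, 2, 4}: w = 18 > 9, infeasible
  {1, 3, 4}: w = 17 > 9, infeasible
  {2, 3, 4}: w = 23 > 9, infeasible
  {1, 2, 3, 4}: w = 25 > 9, infeasible
Best feasible subset: items [1, 3]
Total weight: 9 <= 9, total value: 21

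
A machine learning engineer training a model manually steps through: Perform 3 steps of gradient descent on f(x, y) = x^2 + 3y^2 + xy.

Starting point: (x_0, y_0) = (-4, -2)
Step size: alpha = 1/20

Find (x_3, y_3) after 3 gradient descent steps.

f(x,y) = x^2 + 3y^2 + xy
grad_x = 2x + 1y, grad_y = 6y + 1x
Step 1: grad = (-10, -16), (-7/2, -6/5)
Step 2: grad = (-41/5, -107/10), (-309/100, -133/200)
Step 3: grad = (-1369/200, -177/25), (-10991/4000, -311/1000)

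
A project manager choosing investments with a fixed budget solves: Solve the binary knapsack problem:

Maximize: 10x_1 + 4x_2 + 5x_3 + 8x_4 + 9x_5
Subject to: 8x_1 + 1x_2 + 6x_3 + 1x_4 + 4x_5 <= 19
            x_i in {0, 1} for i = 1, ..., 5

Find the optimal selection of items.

Items: item 1 (v=10, w=8), item 2 (v=4, w=1), item 3 (v=5, w=6), item 4 (v=8, w=1), item 5 (v=9, w=4)
Capacity: 19
Checking all 32 subsets (w = total weight, v = total value):
  {}: w = 0, v = 0
  {1}: w = 8, v = 10
  {2}: w = 1, v = 4
  {3}: w = 6, v = 5
  {4}: w = 1, v = 8
  {5}: w = 4, v = 9
  {1, 2}: w = 9, v = 14
  {1, 3}: w = 14, v = 15
  {1, 4}: w = 9, v = 18
  {1, 5}: w = 12, v = 19
  {2, 3}: w = 7, v = 9
  {2, 4}: w = 2, v = 12
  {2, 5}: w = 5, v = 13
  {3, 4}: w = 7, v = 13
  {3, 5}: w = 10, v = 14
  {4, 5}: w = 5, v = 17
  {1, 2, 3}: w = 15, v = 19
  {1, 2, 4}: w = 10, v = 22
  {1, 2, 5}: w = 13, v = 23
  {1, 3, 4}: w = 15, v = 23
  {1, 3, 5}: w = 18, v = 24
  {1, 4, 5}: w = 13, v = 27
  {2, 3, 4}: w = 8, v = 17
  {2, 3, 5}: w = 11, v = 18
  {2, 4, 5}: w = 6, v = 21
  {3, 4, 5}: w = 11, v = 22
  {1, 2, 3, 4}: w = 16, v = 27
  {1, 2, 3, 5}: w = 19, v = 28
  {1, 2, 4, 5}: w = 14, v = 31
  {1, 3, 4, 5}: w = 19, v = 32
  {2, 3, 4, 5}: w = 12, v = 26
  {1, 2, 3, 4, 5}: w = 20 > 19, infeasible
Best feasible subset: items [1, 3, 4, 5]
Total weight: 19 <= 19, total value: 32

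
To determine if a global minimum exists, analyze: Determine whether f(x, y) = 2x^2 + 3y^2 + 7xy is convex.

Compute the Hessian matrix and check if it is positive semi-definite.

f(x,y) = 2x^2 + 3y^2 + 7xy
Hessian H = [[4, 7], [7, 6]]
trace(H) = 10, det(H) = -25
Eigenvalues: (10 +/- sqrt(200)) / 2 = 12.07, -2.071
Since not both eigenvalues positive, f is neither convex nor concave.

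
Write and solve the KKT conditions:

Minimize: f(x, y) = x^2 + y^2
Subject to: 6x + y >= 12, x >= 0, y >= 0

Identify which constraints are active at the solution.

KKT conditions for min x^2 + y^2 s.t. 6x + 1y >= 12, x >= 0, y >= 0:
Stationarity: 2x = mu*6 + mu_x, 2y = mu*1 + mu_y, with mu, mu_x, mu_y >= 0
Complementary slackness: mu*(6x + y - 12) = 0, mu_x*x = 0, mu_y*y = 0
(0, 0) is infeasible (6*0 + 1*0 < 12), so if mu = 0 stationarity would force x = mu_x/2 >= 0, y = mu_y/2 >= 0 with mu_x*x = mu_y*y = 0, i.e. x = y = 0: contradiction. Hence mu > 0 and 6x + y = 12 is active.
Try x > 0, y > 0 (so mu_x = mu_y = 0): x = 6*mu/2, y = 1*mu/2
Substitute: 6*(6*mu/2) + 1*(1*mu/2) = 12
  mu*37/2 = 12 => mu = 24/37
x* = 72/37 > 0, y* = 12/37 > 0, consistent with mu_x = mu_y = 0.
f is convex and the constraints are linear, so this KKT point is the global minimum.
f* = 144/37
Active constraints: 6x + y >= 12 (holds with equality, mu = 24/37 > 0); x >= 0 and y >= 0 are inactive (mu_x = mu_y = 0).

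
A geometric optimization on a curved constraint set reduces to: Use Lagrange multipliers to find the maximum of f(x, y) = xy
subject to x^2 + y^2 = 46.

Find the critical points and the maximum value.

Lagrange conditions: y = 2*lambda*x and x = 2*lambda*y
If x = 0 then y = 0, violating the constraint, so x, y != 0.
Dividing: y/x = x/y => x^2 = y^2 => y = x or y = -x
Constraint: 2x^2 = 46 => x^2 = 23 => x = +/-sqrt(23)
Critical points: (sqrt(23), sqrt(23)), (-sqrt(23), -sqrt(23)), (sqrt(23), -sqrt(23)), (-sqrt(23), sqrt(23))
  y = x:  xy = x^2 = 23  at (sqrt(23), sqrt(23)) and (-sqrt(23), -sqrt(23))
  y = -x: xy = -x^2 = -23 at (sqrt(23), -sqrt(23)) and (-sqrt(23), sqrt(23))
Maximum xy = 23 at (sqrt(23), sqrt(23)) and (-sqrt(23), -sqrt(23))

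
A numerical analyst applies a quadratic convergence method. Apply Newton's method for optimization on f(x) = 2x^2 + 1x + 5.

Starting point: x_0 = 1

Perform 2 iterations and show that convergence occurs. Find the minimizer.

f(x) = 2x^2 + 1x + 5, f'(x) = 4x + (1), f''(x) = 4
Step 1: f'(1) = 5, x_1 = 1 - 5/4 = -1/4
Step 2: f'(-1/4) = 0, x_2 = -1/4 (converged)
Newton's method converges in 1 step for quadratics.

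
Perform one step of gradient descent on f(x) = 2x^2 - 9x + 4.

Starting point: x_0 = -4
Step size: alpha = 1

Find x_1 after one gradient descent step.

f(x) = 2x^2 - 9x + 4
f'(x) = 4x - 9
f'(-4) = 4*-4 + (-9) = -25
x_1 = x_0 - alpha * f'(x_0) = -4 - 1 * -25 = 21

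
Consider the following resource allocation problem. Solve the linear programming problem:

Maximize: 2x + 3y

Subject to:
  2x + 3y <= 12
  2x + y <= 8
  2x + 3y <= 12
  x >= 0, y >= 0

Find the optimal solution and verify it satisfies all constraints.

Feasible vertices: (0, 0), (0, 4), (3, 2), (4, 0)
Objective 2x + 3y at each vertex:
  (0, 0): 0
  (0, 4): 12
  (3, 2): 12
  (4, 0): 8
Maximum is 12 at (0, 4).
Verify constraints at (x, y) = (0, 4):
  2*0 + 3*4 = 12 <= 12 (active)
  2*0 + 1*4 = 4 <= 8
  2*0 + 3*4 = 12 <= 12 (active)
  x = 0 >= 0, y = 4 >= 0. All constraints satisfied.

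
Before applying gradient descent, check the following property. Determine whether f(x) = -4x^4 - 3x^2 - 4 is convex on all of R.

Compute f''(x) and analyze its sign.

f(x) = -4x^4 - 3x^2 - 4
f'(x) = -16x^3 + -6x
f''(x) = -48x^2 + -6
f''(x) = -48x^2 + -6 <= -6 < 0 for all x
Therefore, f is concave on R.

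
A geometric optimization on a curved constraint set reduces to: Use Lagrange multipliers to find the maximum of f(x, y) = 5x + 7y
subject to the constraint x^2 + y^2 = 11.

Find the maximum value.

Set up Lagrange conditions: grad f = lambda * grad g
  5 = 2*lambda*x
  7 = 2*lambda*y
From these: x/y = 5/7, so x = 5t, y = 7t for some t.
Substitute into constraint: (5t)^2 + (7t)^2 = 11
  t^2 * 74 = 11
  t = sqrt(11/74)
Maximum = 5*x + 7*y = (5^2 + 7^2)*t = 74 * sqrt(11/74) = sqrt(814)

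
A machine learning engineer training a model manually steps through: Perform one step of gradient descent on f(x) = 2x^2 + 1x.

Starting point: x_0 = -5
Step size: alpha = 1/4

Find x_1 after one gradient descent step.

f(x) = 2x^2 + 1x
f'(x) = 4x + 1
f'(-5) = 4*-5 + (1) = -19
x_1 = x_0 - alpha * f'(x_0) = -5 - 1/4 * -19 = -1/4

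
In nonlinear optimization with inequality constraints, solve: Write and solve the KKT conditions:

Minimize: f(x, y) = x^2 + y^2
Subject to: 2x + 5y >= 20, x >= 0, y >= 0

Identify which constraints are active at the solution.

KKT conditions for min x^2 + y^2 s.t. 2x + 5y >= 20, x >= 0, y >= 0:
Stationarity: 2x = mu*2 + mu_x, 2y = mu*5 + mu_y, with mu, mu_x, mu_y >= 0
Complementary slackness: mu*(2x + 5y - 20) = 0, mu_x*x = 0, mu_y*y = 0
(0, 0) is infeasible (2*0 + 5*0 < 20), so if mu = 0 stationarity would force x = mu_x/2 >= 0, y = mu_y/2 >= 0 with mu_x*x = mu_y*y = 0, i.e. x = y = 0: contradiction. Hence mu > 0 and 2x + 5y = 20 is active.
Try x > 0, y > 0 (so mu_x = mu_y = 0): x = 2*mu/2, y = 5*mu/2
Substitute: 2*(2*mu/2) + 5*(5*mu/2) = 20
  mu*29/2 = 20 => mu = 40/29
x* = 40/29 > 0, y* = 100/29 > 0, consistent with mu_x = mu_y = 0.
f is convex and the constraints are linear, so this KKT point is the global minimum.
f* = 400/29
Active constraints: 2x + 5y >= 20 (holds with equality, mu = 40/29 > 0); x >= 0 and y >= 0 are inactive (mu_x = mu_y = 0).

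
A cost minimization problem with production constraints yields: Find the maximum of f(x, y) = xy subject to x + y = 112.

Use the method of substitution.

Substitute y = 112 - x into f(x,y) = xy:
g(x) = x(112 - x) = 112x - x^2
g'(x) = 112 - 2x = 0  =>  x = 56
y = 112 - 56 = 56
Maximum value = 56 * 56 = 3136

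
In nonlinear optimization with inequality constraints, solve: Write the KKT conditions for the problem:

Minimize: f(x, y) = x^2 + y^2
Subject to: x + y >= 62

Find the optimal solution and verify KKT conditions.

KKT conditions for min x^2 + y^2 s.t. x + y >= 62:
Stationarity: 2x = mu, 2y = mu
So x = y = mu/2.
Complementary slackness: mu*(x + y - 62) = 0
Primal feasibility: x + y >= 62; dual feasibility: mu >= 0
If mu = 0 then x = y = 0, but 0 + 0 < 62 is infeasible, so the constraint is active.
Constraint active: x + y = 2*(mu/2) = 62 => mu = 62
x = y = 31, f = 1922
Verify: stationarity 2*31 = 62 = mu; primal 31 + 31 = 62 >= 62; dual mu = 62 >= 0; complementary slackness 62*(62 - 62) = 0. All KKT conditions hold.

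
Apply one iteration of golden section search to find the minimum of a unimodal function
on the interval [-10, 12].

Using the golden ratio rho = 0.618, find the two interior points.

Golden section search on [-10, 12].
Golden ratio rho = 0.618 (approx).
Interior points:
  x_1 = -10 + (1-0.618)*22 = -1.5960
  x_2 = -10 + 0.618*22 = 3.5960
Compare f(x_1) and f(x_2) to determine which subinterval to keep.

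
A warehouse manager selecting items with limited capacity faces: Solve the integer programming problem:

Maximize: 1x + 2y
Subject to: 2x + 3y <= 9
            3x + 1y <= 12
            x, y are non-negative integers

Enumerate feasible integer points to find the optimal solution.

Constraint 1: 2x + 3y <= 9
Constraint 2: 3x + 1y <= 12
Feasible x range (need y >= 0): 0 <= x <= min(9/2, 12/3) => x in {0, ..., 4}.
Enumerate feasible integer points row by row (the coefficient of y is 2 > 0, so for each x the largest feasible y gives the best value):
  x = 0: y <= min((9 - 2*0)/3, (12 - 3*0)/1) => y in {0, ..., 3}; best 1*0 + 2*3 = 6
  x = 1: y <= min((9 - 2*1)/3, (12 - 3*1)/1) => y in {0, ..., 2}; best 1*1 + 2*2 = 5
  x = 2: y <= min((9 - 2*2)/3, (12 - 3*2)/1) => y in {0, ..., 1}; best 1*2 + 2*1 = 4
  x = 3: y <= min((9 - 2*3)/3, (12 - 3*3)/1) => y in {0, ..., 1}; best 1*3 + 2*1 = 5
  x = 4: y <= min((9 - 2*4)/3, (12 - 3*4)/1) => y in {0}; best 1*4 + 2*0 = 4
The maximum 1x + 2y = 6 is achieved at x = 0, y = 3.
Check: 2*0 + 3*3 = 9 <= 9 and 3*0 + 1*3 = 3 <= 12.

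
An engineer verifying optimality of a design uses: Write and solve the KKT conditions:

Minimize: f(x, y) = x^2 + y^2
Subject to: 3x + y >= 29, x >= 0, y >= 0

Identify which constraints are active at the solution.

KKT conditions for min x^2 + y^2 s.t. 3x + 1y >= 29, x >= 0, y >= 0:
Stationarity: 2x = mu*3 + mu_x, 2y = mu*1 + mu_y, with mu, mu_x, mu_y >= 0
Complementary slackness: mu*(3x + y - 29) = 0, mu_x*x = 0, mu_y*y = 0
(0, 0) is infeasible (3*0 + 1*0 < 29), so if mu = 0 stationarity would force x = mu_x/2 >= 0, y = mu_y/2 >= 0 with mu_x*x = mu_y*y = 0, i.e. x = y = 0: contradiction. Hence mu > 0 and 3x + y = 29 is active.
Try x > 0, y > 0 (so mu_x = mu_y = 0): x = 3*mu/2, y = 1*mu/2
Substitute: 3*(3*mu/2) + 1*(1*mu/2) = 29
  mu*10/2 = 29 => mu = 29/5
x* = 87/10 > 0, y* = 29/10 > 0, consistent with mu_x = mu_y = 0.
f is convex and the constraints are linear, so this KKT point is the global minimum.
f* = 841/10
Active constraints: 3x + y >= 29 (holds with equality, mu = 29/5 > 0); x >= 0 and y >= 0 are inactive (mu_x = mu_y = 0).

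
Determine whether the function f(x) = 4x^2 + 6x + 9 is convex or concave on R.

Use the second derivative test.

f(x) = 4x^2 + 6x + 9
f'(x) = 8x + 6
f''(x) = 8
Since f''(x) = 8 > 0 for all x, f is convex on R.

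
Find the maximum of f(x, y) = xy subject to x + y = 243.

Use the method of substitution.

Substitute y = 243 - x into f(x,y) = xy:
g(x) = x(243 - x) = 243x - x^2
g'(x) = 243 - 2x = 0  =>  x = 243/2
y = 243 - 243/2 = 243/2
Maximum value = (243/2) * (243/2) = 59049/4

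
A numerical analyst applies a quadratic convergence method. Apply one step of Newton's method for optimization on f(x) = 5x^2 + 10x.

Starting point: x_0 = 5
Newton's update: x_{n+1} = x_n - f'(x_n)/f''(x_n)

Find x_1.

f(x) = 5x^2 + 10x
f'(x) = 10x + (10), f''(x) = 10
Newton step: x_1 = x_0 - f'(x_0)/f''(x_0)
f'(5) = 60
x_1 = 5 - 60/10 = -1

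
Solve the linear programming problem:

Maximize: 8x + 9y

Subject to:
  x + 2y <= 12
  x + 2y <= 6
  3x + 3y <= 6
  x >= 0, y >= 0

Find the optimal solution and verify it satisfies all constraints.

Feasible vertices: (0, 0), (0, 2), (2, 0)
Objective 8x + 9y at each vertex:
  (0, 0): 0
  (0, 2): 18
  (2, 0): 16
Maximum is 18 at (0, 2).
Verify constraints at (x, y) = (0, 2):
  1*0 + 2*2 = 4 <= 12
  1*0 + 2*2 = 4 <= 6
  3*0 + 3*2 = 6 <= 6 (active)
  x = 0 >= 0, y = 2 >= 0. All constraints satisfied.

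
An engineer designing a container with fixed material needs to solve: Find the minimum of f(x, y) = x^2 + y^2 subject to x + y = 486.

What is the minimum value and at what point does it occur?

Substitute y = 486 - x into f(x,y) = x^2 + y^2:
g(x) = x^2 + (486 - x)^2 = 2x^2 - 972x + 236196
g'(x) = 4x - 972 = 0  =>  x = 243
y = 486 - 243 = 243
Minimum value = 243^2 + 243^2 = 118098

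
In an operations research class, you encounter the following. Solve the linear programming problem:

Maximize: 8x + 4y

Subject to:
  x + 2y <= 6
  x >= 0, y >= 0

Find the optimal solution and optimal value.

The feasible region has vertices at [(0, 0), (6, 0), (0, 3)].
Checking objective 8x + 4y at each vertex:
  (0, 0): 8*0 + 4*0 = 0
  (6, 0): 8*6 + 4*0 = 48
  (0, 3): 8*0 + 4*3 = 12
Maximum is 48 at (6, 0).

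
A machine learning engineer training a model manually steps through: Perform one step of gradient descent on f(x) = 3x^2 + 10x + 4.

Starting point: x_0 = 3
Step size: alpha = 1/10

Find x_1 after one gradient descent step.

f(x) = 3x^2 + 10x + 4
f'(x) = 6x + 10
f'(3) = 6*3 + (10) = 28
x_1 = x_0 - alpha * f'(x_0) = 3 - 1/10 * 28 = 1/5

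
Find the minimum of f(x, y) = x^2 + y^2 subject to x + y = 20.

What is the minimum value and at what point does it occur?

Substitute y = 20 - x into f(x,y) = x^2 + y^2:
g(x) = x^2 + (20 - x)^2 = 2x^2 - 40x + 400
g'(x) = 4x - 40 = 0  =>  x = 10
y = 20 - 10 = 10
Minimum value = 10^2 + 10^2 = 200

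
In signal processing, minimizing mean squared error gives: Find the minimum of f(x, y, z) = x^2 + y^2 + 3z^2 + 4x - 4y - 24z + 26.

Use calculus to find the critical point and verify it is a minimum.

f(x,y,z) = x^2 + y^2 + 3z^2 + 4x - 4y - 24z + 26
df/dx = 2x + (4) = 0 => x = -2
df/dy = 2y + (-4) = 0 => y = 2
df/dz = 6z + (-24) = 0 => z = 4
f(-2,2,4) = 1*(-2)^2 + 1*(2)^2 + 3*(4)^2 + 4*(-2) + -4*(2) + -24*(4) + 26 = -30
Hessian is diagonal with entries 2, 2, 6 > 0, confirmed minimum.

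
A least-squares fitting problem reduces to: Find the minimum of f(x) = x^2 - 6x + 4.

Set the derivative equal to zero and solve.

f(x) = x^2 - 6x + 4
f'(x) = 2x + (-6) = 0
x = 6/2 = 3
f(3) = -5
Since f''(x) = 2 > 0, this is a minimum.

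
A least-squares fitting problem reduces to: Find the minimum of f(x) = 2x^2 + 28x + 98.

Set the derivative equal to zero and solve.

f(x) = 2x^2 + 28x + 98
f'(x) = 4x + (28) = 0
x = -28/4 = -7
f(-7) = 0
Since f''(x) = 4 > 0, this is a minimum.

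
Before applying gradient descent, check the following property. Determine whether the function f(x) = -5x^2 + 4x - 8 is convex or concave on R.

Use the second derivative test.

f(x) = -5x^2 + 4x - 8
f'(x) = -10x + 4
f''(x) = -10
Since f''(x) = -10 < 0 for all x, f is concave on R.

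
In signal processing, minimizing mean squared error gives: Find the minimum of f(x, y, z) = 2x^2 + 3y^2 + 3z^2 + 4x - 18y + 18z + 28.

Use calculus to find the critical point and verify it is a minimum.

f(x,y,z) = 2x^2 + 3y^2 + 3z^2 + 4x - 18y + 18z + 28
df/dx = 4x + (4) = 0 => x = -1
df/dy = 6y + (-18) = 0 => y = 3
df/dz = 6z + (18) = 0 => z = -3
f(-1,3,-3) = 2*(-1)^2 + 3*(3)^2 + 3*(-3)^2 + 4*(-1) + -18*(3) + 18*(-3) + 28 = -28
Hessian is diagonal with entries 4, 6, 6 > 0, confirmed minimum.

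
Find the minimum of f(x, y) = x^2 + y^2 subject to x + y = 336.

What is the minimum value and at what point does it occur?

Substitute y = 336 - x into f(x,y) = x^2 + y^2:
g(x) = x^2 + (336 - x)^2 = 2x^2 - 672x + 112896
g'(x) = 4x - 672 = 0  =>  x = 168
y = 336 - 168 = 168
Minimum value = 168^2 + 168^2 = 56448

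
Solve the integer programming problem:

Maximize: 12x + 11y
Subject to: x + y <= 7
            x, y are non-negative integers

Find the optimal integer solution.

Objective: 12x + 11y, constraint: x + y <= 7
Coefficient of x is 12 >= coefficient of y is 11, so allocate the entire budget to x.
Optimal: x = 7, y = 0, value = 84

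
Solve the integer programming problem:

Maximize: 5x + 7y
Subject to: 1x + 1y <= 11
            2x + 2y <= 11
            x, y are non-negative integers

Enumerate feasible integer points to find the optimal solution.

Constraint 1: 1x + 1y <= 11
Constraint 2: 2x + 2y <= 11
Feasible x range (need y >= 0): 0 <= x <= min(11/1, 11/2) => x in {0, ..., 5}.
Enumerate feasible integer points row by row (the coefficient of y is 7 > 0, so for each x the largest feasible y gives the best value):
  x = 0: y <= min((11 - 1*0)/1, (11 - 2*0)/2) => y in {0, ..., 5}; best 5*0 + 7*5 = 35
  x = 1: y <= min((11 - 1*1)/1, (11 - 2*1)/2) => y in {0, ..., 4}; best 5*1 + 7*4 = 33
  x = 2: y <= min((11 - 1*2)/1, (11 - 2*2)/2) => y in {0, ..., 3}; best 5*2 + 7*3 = 31
  x = 3: y <= min((11 - 1*3)/1, (11 - 2*3)/2) => y in {0, ..., 2}; best 5*3 + 7*2 = 29
  x = 4: y <= min((11 - 1*4)/1, (11 - 2*4)/2) => y in {0, ..., 1}; best 5*4 + 7*1 = 27
  x = 5: y <= min((11 - 1*5)/1, (11 - 2*5)/2) => y in {0}; best 5*5 + 7*0 = 25
The maximum 5x + 7y = 35 is achieved at x = 0, y = 5.
Check: 1*0 + 1*5 = 5 <= 11 and 2*0 + 2*5 = 10 <= 11.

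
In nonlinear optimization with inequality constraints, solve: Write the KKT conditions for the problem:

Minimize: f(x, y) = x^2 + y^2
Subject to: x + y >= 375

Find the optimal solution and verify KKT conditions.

KKT conditions for min x^2 + y^2 s.t. x + y >= 375:
Stationarity: 2x = mu, 2y = mu
So x = y = mu/2.
Complementary slackness: mu*(x + y - 375) = 0
Primal feasibility: x + y >= 375; dual feasibility: mu >= 0
If mu = 0 then x = y = 0, but 0 + 0 < 375 is infeasible, so the constraint is active.
Constraint active: x + y = 2*(mu/2) = 375 => mu = 375
x = y = 375/2, f = 140625/2
Verify: stationarity 2*(375/2) = 375 = mu; primal 375/2 + 375/2 = 375 >= 375; dual mu = 375 >= 0; complementary slackness 375*(375 - 375) = 0. All KKT conditions hold.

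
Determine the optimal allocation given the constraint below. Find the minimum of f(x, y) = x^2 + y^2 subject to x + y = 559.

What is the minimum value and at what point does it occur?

Substitute y = 559 - x into f(x,y) = x^2 + y^2:
g(x) = x^2 + (559 - x)^2 = 2x^2 - 1118x + 312481
g'(x) = 4x - 1118 = 0  =>  x = 559/2
y = 559 - 559/2 = 559/2
Minimum value = (559/2)^2 + (559/2)^2 = 312481/2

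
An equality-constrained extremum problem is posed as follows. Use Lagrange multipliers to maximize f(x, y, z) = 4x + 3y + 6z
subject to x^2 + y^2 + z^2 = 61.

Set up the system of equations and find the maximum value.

Lagrange conditions: 4 = 2*lambda*x, 3 = 2*lambda*y, 6 = 2*lambda*z
So x:4 = y:3 = z:6, i.e. x = 4t, y = 3t, z = 6t
Constraint: t^2*(4^2 + 3^2 + 6^2) = 61
  t^2 * 61 = 61  =>  t = sqrt(1)
Maximum = 4*4t + 3*3t + 6*6t = 61*sqrt(1) = 61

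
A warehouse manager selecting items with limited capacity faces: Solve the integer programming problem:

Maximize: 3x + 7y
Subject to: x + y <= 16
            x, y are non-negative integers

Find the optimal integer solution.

Objective: 3x + 7y, constraint: x + y <= 16
Coefficient of y is 7 > coefficient of x is 3, so allocate the entire budget to y.
Optimal: x = 0, y = 16, value = 112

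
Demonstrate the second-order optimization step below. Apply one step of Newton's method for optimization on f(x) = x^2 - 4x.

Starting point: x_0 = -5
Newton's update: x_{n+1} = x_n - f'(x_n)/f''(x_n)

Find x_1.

f(x) = x^2 - 4x
f'(x) = 2x + (-4), f''(x) = 2
Newton step: x_1 = x_0 - f'(x_0)/f''(x_0)
f'(-5) = -14
x_1 = -5 - -14/2 = 2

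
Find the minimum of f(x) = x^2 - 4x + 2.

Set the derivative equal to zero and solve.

f(x) = x^2 - 4x + 2
f'(x) = 2x + (-4) = 0
x = 4/2 = 2
f(2) = -2
Since f''(x) = 2 > 0, this is a minimum.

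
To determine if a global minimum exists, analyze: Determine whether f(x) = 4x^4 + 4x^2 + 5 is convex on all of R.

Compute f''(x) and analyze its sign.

f(x) = 4x^4 + 4x^2 + 5
f'(x) = 16x^3 + 8x
f''(x) = 48x^2 + 8
f''(x) = 48x^2 + 8 >= 8 > 0 for all x
Therefore, f is convex on R.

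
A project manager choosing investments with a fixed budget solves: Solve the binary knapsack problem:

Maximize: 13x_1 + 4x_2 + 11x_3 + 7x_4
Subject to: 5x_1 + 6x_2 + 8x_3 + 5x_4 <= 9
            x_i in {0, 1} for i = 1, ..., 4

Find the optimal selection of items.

Items: item 1 (v=13, w=5), item 2 (v=4, w=6), item 3 (v=11, w=8), item 4 (v=7, w=5)
Capacity: 9
Checking all 16 subsets (w = total weight, v = total value):
  {}: w = 0, v = 0
  {1}: w = 5, v = 13
  {2}: w = 6, v = 4
  {3}: w = 8, v = 11
  {4}: w = 5, v = 7
  {1, 2}: w = 11 > 9, infeasible
  {1, 3}: w = 13 > 9, infeasible
  {1, 4}: w = 10 > 9, infeasible
  {2, 3}: w = 14 > 9, infeasible
  {2, 4}: w = 11 > 9, infeasible
  {3, 4}: w = 13 > 9, infeasible
  {1, 2, 3}: w = 19 > 9, infeasible
  {1, 2, 4}: w = 16 > 9, infeasible
  {1, 3, 4}: w = 18 > 9, infeasible
  {2, 3, 4}: w = 19 > 9, infeasible
  {1, 2, 3, 4}: w = 24 > 9, infeasible
Best feasible subset: items [1]
Total weight: 5 <= 9, total value: 13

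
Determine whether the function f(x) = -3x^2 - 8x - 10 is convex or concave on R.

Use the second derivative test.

f(x) = -3x^2 - 8x - 10
f'(x) = -6x - 8
f''(x) = -6
Since f''(x) = -6 < 0 for all x, f is concave on R.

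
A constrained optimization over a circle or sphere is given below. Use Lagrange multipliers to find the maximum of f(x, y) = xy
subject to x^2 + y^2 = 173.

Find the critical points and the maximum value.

Lagrange conditions: y = 2*lambda*x and x = 2*lambda*y
If x = 0 then y = 0, violating the constraint, so x, y != 0.
Dividing: y/x = x/y => x^2 = y^2 => y = x or y = -x
Constraint: 2x^2 = 173 => x^2 = 173/2 => x = +/-sqrt(173/2)
Critical points: (sqrt(173/2), sqrt(173/2)), (-sqrt(173/2), -sqrt(173/2)), (sqrt(173/2), -sqrt(173/2)), (-sqrt(173/2), sqrt(173/2))
  y = x:  xy = x^2 = 173/2  at (sqrt(173/2), sqrt(173/2)) and (-sqrt(173/2), -sqrt(173/2))
  y = -x: xy = -x^2 = -173/2 at (sqrt(173/2), -sqrt(173/2)) and (-sqrt(173/2), sqrt(173/2))
Maximum xy = 173/2 at (sqrt(173/2), sqrt(173/2)) and (-sqrt(173/2), -sqrt(173/2))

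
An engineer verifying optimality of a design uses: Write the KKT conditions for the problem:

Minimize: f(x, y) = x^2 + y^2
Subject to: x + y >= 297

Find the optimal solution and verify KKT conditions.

KKT conditions for min x^2 + y^2 s.t. x + y >= 297:
Stationarity: 2x = mu, 2y = mu
So x = y = mu/2.
Complementary slackness: mu*(x + y - 297) = 0
Primal feasibility: x + y >= 297; dual feasibility: mu >= 0
If mu = 0 then x = y = 0, but 0 + 0 < 297 is infeasible, so the constraint is active.
Constraint active: x + y = 2*(mu/2) = 297 => mu = 297
x = y = 297/2, f = 88209/2
Verify: stationarity 2*(297/2) = 297 = mu; primal 297/2 + 297/2 = 297 >= 297; dual mu = 297 >= 0; complementary slackness 297*(297 - 297) = 0. All KKT conditions hold.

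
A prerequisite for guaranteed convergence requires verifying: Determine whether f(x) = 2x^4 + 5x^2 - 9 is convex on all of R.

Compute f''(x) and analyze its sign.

f(x) = 2x^4 + 5x^2 - 9
f'(x) = 8x^3 + 10x
f''(x) = 24x^2 + 10
f''(x) = 24x^2 + 10 >= 10 > 0 for all x
Therefore, f is convex on R.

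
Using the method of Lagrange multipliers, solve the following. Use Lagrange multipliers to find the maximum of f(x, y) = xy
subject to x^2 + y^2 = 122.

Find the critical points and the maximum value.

Lagrange conditions: y = 2*lambda*x and x = 2*lambda*y
If x = 0 then y = 0, violating the constraint, so x, y != 0.
Dividing: y/x = x/y => x^2 = y^2 => y = x or y = -x
Constraint: 2x^2 = 122 => x^2 = 61 => x = +/-sqrt(61)
Critical points: (sqrt(61), sqrt(61)), (-sqrt(61), -sqrt(61)), (sqrt(61), -sqrt(61)), (-sqrt(61), sqrt(61))
  y = x:  xy = x^2 = 61  at (sqrt(61), sqrt(61)) and (-sqrt(61), -sqrt(61))
  y = -x: xy = -x^2 = -61 at (sqrt(61), -sqrt(61)) and (-sqrt(61), sqrt(61))
Maximum xy = 61 at (sqrt(61), sqrt(61)) and (-sqrt(61), -sqrt(61))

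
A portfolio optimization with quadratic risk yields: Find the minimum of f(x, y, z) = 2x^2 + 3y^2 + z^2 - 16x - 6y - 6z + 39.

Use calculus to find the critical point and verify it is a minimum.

f(x,y,z) = 2x^2 + 3y^2 + z^2 - 16x - 6y - 6z + 39
df/dx = 4x + (-16) = 0 => x = 4
df/dy = 6y + (-6) = 0 => y = 1
df/dz = 2z + (-6) = 0 => z = 3
f(4,1,3) = 2*(4)^2 + 3*(1)^2 + 1*(3)^2 + -16*(4) + -6*(1) + -6*(3) + 39 = -5
Hessian is diagonal with entries 4, 6, 2 > 0, confirmed minimum.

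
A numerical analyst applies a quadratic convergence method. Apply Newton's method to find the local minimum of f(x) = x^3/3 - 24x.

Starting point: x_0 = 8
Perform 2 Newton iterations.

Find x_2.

f(x) = x^3/3 - 24x
f'(x) = x^2 - 24, f''(x) = 2x
Newton update: x_{n+1} = x_n - (x_n^2 - 24)/(2*x_n)
Step 1: x_0 = 8, f'=40, f''=16, x_1 = 11/2
Step 2: x_1 = 11/2, f'=25/4, f''=11, x_2 = 217/44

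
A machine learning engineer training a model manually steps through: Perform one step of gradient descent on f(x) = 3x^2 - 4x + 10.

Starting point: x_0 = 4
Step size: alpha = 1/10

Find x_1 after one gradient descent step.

f(x) = 3x^2 - 4x + 10
f'(x) = 6x - 4
f'(4) = 6*4 + (-4) = 20
x_1 = x_0 - alpha * f'(x_0) = 4 - 1/10 * 20 = 2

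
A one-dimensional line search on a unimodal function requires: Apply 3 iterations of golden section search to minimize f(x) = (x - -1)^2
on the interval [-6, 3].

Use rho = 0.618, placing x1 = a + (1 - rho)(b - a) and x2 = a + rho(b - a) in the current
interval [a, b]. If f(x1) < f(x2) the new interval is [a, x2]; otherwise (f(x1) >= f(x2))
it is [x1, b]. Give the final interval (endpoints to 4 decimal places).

Golden section search for min of f(x) = (x - -1)^2 on [-6, 3].
Each step: x1 = a + (1 - rho)(b - a), x2 = a + rho(b - a); if f(x1) < f(x2) keep [a, x2], otherwise keep [x1, b].
Step 1: [-6.0000, 3.0000], x1=-2.5620 (f=2.4398), x2=-0.4380 (f=0.3158); f(x1) > f(x2) => keep [-2.5620, 3.0000]
Step 2: [-2.5620, 3.0000], x1=-0.4373 (f=0.3166), x2=0.8753 (f=3.5168); f(x1) < f(x2) => keep [-2.5620, 0.8753]
Step 3: [-2.5620, 0.8753], x1=-1.2489 (f=0.0620), x2=-0.4377 (f=0.3161); f(x1) < f(x2) => keep [-2.5620, -0.4377]
Final interval: [-2.5620, -0.4377]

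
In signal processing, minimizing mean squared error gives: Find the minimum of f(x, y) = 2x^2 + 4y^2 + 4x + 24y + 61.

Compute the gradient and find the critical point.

f(x,y) = 2x^2 + 4y^2 + 4x + 24y + 61
df/dx = 4x + (4) = 0  =>  x = -1
df/dy = 8y + (24) = 0  =>  y = -3
f(-1, -3) = 2*(-1)^2 + 4*(-3)^2 + 4*(-1) + 24*(-3) + 61 = 23
Hessian is diagonal with entries 4, 8 > 0, so this is a minimum.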